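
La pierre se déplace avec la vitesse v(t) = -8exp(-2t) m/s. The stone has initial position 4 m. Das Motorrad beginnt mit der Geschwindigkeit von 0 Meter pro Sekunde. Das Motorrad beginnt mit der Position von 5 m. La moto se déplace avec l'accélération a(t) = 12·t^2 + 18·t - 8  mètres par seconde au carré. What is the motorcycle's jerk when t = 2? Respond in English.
We must differentiate our acceleration equation a(t) = 12·t^2 + 18·t - 8 1 time. Taking d/dt of a(t), we find j(t) = 24·t + 18. Using j(t) = 24·t + 18 and substituting t = 2, we find j = 66.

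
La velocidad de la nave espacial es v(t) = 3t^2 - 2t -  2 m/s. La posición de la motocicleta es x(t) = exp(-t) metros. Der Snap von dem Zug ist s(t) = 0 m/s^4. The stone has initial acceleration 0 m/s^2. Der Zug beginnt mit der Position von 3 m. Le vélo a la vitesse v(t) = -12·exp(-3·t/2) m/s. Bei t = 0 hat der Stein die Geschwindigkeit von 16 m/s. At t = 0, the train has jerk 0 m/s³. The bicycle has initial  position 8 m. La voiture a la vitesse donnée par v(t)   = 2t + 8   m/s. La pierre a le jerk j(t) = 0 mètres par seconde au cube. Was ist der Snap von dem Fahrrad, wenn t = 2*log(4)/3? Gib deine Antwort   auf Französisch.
Pour résoudre ceci, nous devons prendre 3 dérivées de notre équation de la vitesse v(t) = -12·exp(-3·t/2). La dérivée de la vitesse donne l'accélération: a(t) = 18·exp(-3·t/2). En prenant d/dt de a(t), nous trouvons j(t) = -27·exp(-3·t/2). La dérivée du jerk donne le snap: s(t) = 81·exp(-3·t/2)/2. De l'équation du snap s(t) = 81·exp(-3·t/2)/2, nous substituons t = 2*log(4)/3 pour obtenir s = 81/8.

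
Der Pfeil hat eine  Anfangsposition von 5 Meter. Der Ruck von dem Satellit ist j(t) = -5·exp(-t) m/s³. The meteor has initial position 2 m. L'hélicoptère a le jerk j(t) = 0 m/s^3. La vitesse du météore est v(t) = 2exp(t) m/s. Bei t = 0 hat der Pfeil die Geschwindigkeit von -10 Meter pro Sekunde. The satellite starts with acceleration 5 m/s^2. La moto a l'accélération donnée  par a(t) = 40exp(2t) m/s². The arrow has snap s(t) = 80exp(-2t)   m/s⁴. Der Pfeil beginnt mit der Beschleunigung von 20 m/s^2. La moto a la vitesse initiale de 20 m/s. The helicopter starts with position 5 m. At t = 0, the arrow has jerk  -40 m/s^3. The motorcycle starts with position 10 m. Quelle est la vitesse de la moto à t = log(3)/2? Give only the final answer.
À t = log(3)/2, v = 60.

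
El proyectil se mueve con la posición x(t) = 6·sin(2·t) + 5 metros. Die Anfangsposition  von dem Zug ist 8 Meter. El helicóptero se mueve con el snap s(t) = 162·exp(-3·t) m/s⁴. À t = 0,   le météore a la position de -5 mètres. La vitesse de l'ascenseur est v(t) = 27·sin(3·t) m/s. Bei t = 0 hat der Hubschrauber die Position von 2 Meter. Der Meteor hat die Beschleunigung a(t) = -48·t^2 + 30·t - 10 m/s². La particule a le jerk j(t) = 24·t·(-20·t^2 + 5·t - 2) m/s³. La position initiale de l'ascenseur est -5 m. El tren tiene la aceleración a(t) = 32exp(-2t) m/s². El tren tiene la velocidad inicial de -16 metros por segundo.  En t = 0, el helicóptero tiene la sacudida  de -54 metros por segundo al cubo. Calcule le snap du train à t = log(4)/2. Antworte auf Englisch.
We must differentiate our acceleration equation a(t) = 32·exp(-2·t) 2 times. Differentiating acceleration, we get jerk: j(t) = -64·exp(-2·t). The derivative of jerk gives snap: s(t) = 128·exp(-2·t). From the given snap equation s(t) = 128·exp(-2·t), we substitute t = log(4)/2 to get s = 32.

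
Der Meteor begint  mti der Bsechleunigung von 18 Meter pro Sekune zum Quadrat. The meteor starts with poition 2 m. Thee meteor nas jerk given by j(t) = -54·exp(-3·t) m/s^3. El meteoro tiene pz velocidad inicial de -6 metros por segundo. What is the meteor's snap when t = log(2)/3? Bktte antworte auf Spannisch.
Partiendo de la sacudida j(t) = -54·exp(-3·t), tomamos 1 derivada. La derivada de la sacudida da el snap: s(t) = 162·exp(-3·t). De la ecuación del snap s(t) = 162·exp(-3·t), sustituimos t = log(2)/3 para obtener s = 81.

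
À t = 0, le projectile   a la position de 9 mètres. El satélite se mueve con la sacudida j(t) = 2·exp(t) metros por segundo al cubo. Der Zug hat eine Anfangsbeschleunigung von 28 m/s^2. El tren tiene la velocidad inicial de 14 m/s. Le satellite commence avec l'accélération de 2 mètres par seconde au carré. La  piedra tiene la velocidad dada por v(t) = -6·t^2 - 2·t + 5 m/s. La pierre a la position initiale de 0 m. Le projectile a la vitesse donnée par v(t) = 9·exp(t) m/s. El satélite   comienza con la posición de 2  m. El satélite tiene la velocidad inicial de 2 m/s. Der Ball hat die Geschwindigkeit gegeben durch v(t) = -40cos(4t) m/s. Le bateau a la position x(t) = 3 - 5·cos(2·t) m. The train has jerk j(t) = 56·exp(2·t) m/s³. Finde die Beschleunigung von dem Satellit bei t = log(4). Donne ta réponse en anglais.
To find the answer, we compute 1 integral of j(t) = 2·exp(t). The antiderivative of jerk, with a(0) = 2, gives acceleration: a(t) = 2·exp(t). Using a(t) = 2·exp(t) and substituting t = log(4), we find a = 8.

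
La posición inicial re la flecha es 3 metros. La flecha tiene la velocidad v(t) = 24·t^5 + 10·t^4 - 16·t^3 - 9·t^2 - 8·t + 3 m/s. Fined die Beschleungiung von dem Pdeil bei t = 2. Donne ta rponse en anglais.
We must differentiate our velocity equation v(t) = 24·t^5 + 10·t^4 - 16·t^3 - 9·t^2 - 8·t + 3 1 time. Taking d/dt of v(t), we find a(t) = 120·t^4 + 40·t^3 - 48·t^2 - 18·t - 8. We have acceleration a(t) = 120·t^4 + 40·t^3 - 48·t^2 - 18·t - 8. Substituting t = 2: a(2) = 2004.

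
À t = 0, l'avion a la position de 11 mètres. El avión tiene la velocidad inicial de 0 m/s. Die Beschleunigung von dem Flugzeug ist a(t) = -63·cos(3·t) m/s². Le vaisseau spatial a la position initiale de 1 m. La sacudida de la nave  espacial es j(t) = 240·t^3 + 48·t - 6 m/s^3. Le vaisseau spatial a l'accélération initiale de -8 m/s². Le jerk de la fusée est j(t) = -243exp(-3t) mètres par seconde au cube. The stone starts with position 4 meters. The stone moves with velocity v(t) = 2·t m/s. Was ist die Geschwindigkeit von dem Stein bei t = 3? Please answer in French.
En utilisant v(t) = 2·t et en substituant t = 3, nous trouvons v = 6.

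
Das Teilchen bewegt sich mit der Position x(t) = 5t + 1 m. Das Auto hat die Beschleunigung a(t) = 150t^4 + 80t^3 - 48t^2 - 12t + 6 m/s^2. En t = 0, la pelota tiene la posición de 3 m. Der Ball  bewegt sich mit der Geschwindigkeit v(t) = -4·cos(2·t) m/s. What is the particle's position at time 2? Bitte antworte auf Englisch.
We have position x(t) = 5·t + 1. Substituting t = 2: x(2) = 11.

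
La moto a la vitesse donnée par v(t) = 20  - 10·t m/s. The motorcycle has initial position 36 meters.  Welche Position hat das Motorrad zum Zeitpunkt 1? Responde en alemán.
Ausgehend von der Geschwindigkeit v(t) = 20 - 10·t, nehmen wir 1 Stammfunktion. Mit ∫v(t)dt und Anwendung von x(0) = 36, finden wir x(t) = -5·t^2 + 20·t + 36. Mit x(t) = -5·t^2 + 20·t + 36 und Einsetzen von t = 1, finden wir x = 51.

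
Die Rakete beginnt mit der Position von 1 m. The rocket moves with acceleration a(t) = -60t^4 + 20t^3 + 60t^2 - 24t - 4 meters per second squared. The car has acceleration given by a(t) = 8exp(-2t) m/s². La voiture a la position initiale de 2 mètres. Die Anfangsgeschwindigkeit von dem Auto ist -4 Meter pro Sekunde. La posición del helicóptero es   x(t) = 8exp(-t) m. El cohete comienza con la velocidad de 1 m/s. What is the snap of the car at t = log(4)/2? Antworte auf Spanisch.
Para resolver esto, necesitamos tomar 2 derivadas de nuestra ecuación de la aceleración a(t) = 8·exp(-2·t). Derivando la aceleración, obtenemos la sacudida: j(t) = -16·exp(-2·t). Derivando la sacudida, obtenemos el snap: s(t) = 32·exp(-2·t). Tenemos el snap s(t) = 32·exp(-2·t). Sustituyendo t = log(4)/2: s(log(4)/2) = 8.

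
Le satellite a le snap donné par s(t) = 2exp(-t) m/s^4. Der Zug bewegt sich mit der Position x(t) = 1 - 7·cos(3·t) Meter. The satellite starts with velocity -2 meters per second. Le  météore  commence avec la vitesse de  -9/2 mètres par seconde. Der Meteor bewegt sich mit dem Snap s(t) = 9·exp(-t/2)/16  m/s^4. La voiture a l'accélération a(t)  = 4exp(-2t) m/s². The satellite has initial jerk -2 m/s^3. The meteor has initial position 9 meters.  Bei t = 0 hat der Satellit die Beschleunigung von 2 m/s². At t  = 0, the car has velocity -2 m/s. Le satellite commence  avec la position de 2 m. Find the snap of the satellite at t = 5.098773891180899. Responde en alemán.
Mit s(t) = 2·exp(-t) und Einsetzen von t = 5.098773891180899, finden wir s = 0.0122084528497423.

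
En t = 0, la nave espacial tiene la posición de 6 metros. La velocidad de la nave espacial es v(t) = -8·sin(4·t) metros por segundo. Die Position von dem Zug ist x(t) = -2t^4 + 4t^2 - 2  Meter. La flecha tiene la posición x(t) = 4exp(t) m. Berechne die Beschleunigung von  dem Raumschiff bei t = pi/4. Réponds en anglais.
To solve this, we need to take 1 derivative of our velocity equation v(t) = -8·sin(4·t). Differentiating velocity, we get acceleration: a(t) = -32·cos(4·t). We have acceleration a(t) = -32·cos(4·t). Substituting t = pi/4: a(pi/4) = 32.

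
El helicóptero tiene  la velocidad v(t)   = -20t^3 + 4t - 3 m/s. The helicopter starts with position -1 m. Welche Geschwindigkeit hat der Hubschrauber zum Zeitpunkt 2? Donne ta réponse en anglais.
Using v(t) = -20·t^3 + 4·t - 3 and substituting t = 2, we find v = -155.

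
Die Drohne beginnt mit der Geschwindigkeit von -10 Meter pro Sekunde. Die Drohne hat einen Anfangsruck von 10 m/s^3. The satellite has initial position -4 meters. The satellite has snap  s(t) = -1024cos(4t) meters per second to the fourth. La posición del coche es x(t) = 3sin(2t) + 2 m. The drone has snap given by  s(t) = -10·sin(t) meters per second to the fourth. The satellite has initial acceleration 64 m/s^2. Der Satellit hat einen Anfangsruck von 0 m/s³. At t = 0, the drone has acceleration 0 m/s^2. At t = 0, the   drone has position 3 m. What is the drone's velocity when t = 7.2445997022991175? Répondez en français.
Nous devons trouver l'intégrale de notre équation du snap s(t) = -10·sin(t) 3 fois. En prenant ∫s(t)dt et en appliquant j(0) = 10, nous trouvons j(t) = 10·cos(t). En prenant ∫j(t)dt et en appliquant a(0) = 0, nous trouvons a(t) = 10·sin(t). En prenant ∫a(t)dt et en appliquant v(0) = -10, nous trouvons v(t) = -10·cos(t). De l'équation de la vitesse v(t) = -10·cos(t), nous substituons t = 7.2445997022991175 pour obtenir v = -5.72360752235453.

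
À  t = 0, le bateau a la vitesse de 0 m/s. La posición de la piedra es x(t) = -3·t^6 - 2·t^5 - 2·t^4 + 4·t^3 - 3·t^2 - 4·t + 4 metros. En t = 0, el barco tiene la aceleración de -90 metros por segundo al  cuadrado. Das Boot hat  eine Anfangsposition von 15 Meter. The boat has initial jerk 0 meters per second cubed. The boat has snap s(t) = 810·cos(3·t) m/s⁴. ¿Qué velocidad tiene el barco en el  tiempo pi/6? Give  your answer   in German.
Wir müssen die Stammfunktion unserer Gleichung für den Snap s(t) = 810·cos(3·t) 3-mal finden. Mit ∫s(t)dt und Anwendung von j(0) = 0, finden wir j(t) = 270·sin(3·t). Das Integral von dem Ruck ist die Beschleunigung. Mit a(0) = -90 erhalten wir a(t) = -90·cos(3·t). Die Stammfunktion von der Beschleunigung ist die Geschwindigkeit. Mit v(0) = 0 erhalten wir v(t) = -30·sin(3·t). Wir haben die Geschwindigkeit v(t) = -30·sin(3·t). Durch Einsetzen von t = pi/6: v(pi/6) = -30.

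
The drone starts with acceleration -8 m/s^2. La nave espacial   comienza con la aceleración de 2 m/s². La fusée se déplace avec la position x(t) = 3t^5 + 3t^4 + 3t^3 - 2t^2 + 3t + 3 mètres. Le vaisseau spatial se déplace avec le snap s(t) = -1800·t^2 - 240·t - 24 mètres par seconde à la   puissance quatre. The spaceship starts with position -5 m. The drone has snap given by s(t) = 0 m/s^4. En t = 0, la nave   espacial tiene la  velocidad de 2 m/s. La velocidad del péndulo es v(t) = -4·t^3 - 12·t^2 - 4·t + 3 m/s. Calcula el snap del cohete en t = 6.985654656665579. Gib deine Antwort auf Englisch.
We must differentiate our position equation x(t) = 3·t^5 + 3·t^4 + 3·t^3 - 2·t^2 + 3·t + 3 4 times. Differentiating position, we get velocity: v(t) = 15·t^4 + 12·t^3 + 9·t^2 - 4·t + 3. The derivative of velocity gives acceleration: a(t) = 60·t^3 + 36·t^2 + 18·t - 4. Differentiating acceleration, we get jerk: j(t) = 180·t^2 + 72·t + 18. Taking d/dt of j(t), we find s(t) = 360·t + 72. We have snap s(t) = 360·t + 72. Substituting t = 6.985654656665579: s(6.985654656665579) = 2586.83567639961.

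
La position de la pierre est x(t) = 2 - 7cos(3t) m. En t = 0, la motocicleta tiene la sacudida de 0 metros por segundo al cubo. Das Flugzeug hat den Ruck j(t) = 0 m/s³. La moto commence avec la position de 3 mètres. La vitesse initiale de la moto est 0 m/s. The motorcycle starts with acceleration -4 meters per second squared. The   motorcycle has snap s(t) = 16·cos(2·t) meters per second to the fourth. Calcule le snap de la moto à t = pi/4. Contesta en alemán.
Aus der Gleichung für den Snap s(t) = 16·cos(2·t), setzen wir t = pi/4 ein und erhalten s = 0.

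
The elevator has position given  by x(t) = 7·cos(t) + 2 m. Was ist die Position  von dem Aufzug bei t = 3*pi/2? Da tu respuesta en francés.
De l'équation de la position x(t) = 7·cos(t) + 2, nous substituons t = 3*pi/2 pour obtenir x = 2.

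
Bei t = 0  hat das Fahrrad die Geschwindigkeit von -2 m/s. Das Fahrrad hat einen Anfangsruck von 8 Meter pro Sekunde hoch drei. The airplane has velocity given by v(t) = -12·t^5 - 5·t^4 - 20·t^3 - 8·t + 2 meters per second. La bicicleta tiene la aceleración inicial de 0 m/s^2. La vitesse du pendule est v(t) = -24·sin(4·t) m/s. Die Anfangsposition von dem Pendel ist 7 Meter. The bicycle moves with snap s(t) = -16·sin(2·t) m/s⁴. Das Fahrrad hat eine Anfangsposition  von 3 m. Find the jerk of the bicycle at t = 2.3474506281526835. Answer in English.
To solve this, we need to take 1 integral of our snap equation s(t) = -16·sin(2·t). Taking ∫s(t)dt and applying j(0) = 8, we find j(t) = 8·cos(2·t). Using j(t) = 8·cos(2·t) and substituting t = 2.3474506281526835, we find j = -0.139894661937743.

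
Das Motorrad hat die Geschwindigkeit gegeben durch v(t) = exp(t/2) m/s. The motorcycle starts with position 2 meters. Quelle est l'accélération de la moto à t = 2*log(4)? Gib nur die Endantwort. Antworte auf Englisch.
a(2*log(4)) = 2.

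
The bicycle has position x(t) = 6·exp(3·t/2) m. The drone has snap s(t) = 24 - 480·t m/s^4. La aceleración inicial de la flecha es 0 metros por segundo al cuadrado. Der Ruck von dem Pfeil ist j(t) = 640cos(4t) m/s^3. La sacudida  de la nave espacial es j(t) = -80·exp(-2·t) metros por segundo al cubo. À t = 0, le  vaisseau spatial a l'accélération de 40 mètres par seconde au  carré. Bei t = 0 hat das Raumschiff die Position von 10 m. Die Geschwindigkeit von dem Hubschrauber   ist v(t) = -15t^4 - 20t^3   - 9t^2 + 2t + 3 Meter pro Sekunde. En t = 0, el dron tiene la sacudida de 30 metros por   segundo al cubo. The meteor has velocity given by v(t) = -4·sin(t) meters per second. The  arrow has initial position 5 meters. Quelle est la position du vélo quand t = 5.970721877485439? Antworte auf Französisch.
Nous avons la position x(t) = 6·exp(3·t/2). En substituant t = 5.970721877485439: x(5.970721877485439) = 46529.5226333820.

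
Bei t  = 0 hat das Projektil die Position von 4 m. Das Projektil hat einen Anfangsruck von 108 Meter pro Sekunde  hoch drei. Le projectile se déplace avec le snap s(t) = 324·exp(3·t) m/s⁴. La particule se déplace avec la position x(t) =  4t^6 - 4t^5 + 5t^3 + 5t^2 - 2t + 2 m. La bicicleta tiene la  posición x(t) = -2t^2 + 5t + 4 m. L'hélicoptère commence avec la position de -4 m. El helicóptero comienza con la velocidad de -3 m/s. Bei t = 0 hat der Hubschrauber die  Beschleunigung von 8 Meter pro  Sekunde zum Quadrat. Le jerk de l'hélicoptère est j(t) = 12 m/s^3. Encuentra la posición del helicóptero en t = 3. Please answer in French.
Nous devons intégrer notre équation du jerk j(t) = 12 3 fois. La primitive du jerk est l'accélération. En utilisant a(0) = 8, nous obtenons a(t) = 12·t + 8. En intégrant l'accélération et en utilisant la condition initiale v(0) = -3, nous obtenons v(t) = 6·t^2 + 8·t - 3. La primitive de la vitesse, avec x(0) = -4, donne la position: x(t) = 2·t^3 + 4·t^2 - 3·t - 4. Nous avons la position x(t) = 2·t^3 + 4·t^2 - 3·t - 4. En substituant t = 3: x(3) = 77.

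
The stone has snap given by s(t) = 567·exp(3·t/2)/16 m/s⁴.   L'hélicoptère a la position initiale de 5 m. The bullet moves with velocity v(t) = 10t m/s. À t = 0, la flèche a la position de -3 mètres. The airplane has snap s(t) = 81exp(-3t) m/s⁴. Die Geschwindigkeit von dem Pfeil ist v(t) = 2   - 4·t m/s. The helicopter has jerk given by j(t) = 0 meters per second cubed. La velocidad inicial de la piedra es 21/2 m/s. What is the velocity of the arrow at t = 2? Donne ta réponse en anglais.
We have velocity v(t) = 2 - 4·t. Substituting t = 2: v(2) = -6.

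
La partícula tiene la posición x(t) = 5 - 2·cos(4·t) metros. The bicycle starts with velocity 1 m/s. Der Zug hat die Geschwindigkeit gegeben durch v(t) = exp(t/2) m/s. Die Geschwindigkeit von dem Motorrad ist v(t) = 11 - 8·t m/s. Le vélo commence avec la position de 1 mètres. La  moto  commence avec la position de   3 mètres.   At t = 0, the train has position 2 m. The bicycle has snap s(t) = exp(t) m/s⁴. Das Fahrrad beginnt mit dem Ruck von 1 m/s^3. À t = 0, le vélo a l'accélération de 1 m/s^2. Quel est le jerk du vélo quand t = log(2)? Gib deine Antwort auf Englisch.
To find the answer, we compute 1 antiderivative of s(t) = exp(t). Taking ∫s(t)dt and applying j(0) = 1, we find j(t) = exp(t). Using j(t) = exp(t) and substituting t = log(2), we find j = 2.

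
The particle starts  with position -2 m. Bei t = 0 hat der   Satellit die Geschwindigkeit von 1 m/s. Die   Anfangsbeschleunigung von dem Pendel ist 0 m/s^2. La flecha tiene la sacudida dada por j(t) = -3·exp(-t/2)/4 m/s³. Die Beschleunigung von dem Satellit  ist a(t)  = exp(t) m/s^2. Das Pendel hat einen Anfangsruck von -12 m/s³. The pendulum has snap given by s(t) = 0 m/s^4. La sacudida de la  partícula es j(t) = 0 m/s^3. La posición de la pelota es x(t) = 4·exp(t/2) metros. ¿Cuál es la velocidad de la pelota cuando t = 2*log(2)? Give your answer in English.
We must differentiate our position equation x(t) = 4·exp(t/2) 1 time. Differentiating position, we get velocity: v(t) = 2·exp(t/2). We have velocity v(t) = 2·exp(t/2). Substituting t = 2*log(2): v(2*log(2)) = 4.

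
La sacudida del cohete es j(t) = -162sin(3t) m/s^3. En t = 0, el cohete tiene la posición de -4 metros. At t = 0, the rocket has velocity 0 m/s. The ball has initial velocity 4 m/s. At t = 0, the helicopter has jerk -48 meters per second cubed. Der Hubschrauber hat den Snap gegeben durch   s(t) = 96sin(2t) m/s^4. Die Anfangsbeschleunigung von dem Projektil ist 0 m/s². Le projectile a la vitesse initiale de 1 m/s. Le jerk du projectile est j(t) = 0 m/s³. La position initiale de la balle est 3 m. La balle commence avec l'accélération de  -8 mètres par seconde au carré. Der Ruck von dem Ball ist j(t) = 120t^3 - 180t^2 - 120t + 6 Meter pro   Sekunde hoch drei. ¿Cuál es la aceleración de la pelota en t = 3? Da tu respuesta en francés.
En partant du jerk j(t) = 120·t^3 - 180·t^2 - 120·t + 6, nous prenons 1 intégrale. L'intégrale du jerk est l'accélération. En utilisant a(0) = -8, nous obtenons a(t) = 30·t^4 - 60·t^3 - 60·t^2 + 6·t - 8. De l'équation de l'accélération a(t) = 30·t^4 - 60·t^3 - 60·t^2 + 6·t - 8, nous substituons t = 3 pour obtenir a = 280.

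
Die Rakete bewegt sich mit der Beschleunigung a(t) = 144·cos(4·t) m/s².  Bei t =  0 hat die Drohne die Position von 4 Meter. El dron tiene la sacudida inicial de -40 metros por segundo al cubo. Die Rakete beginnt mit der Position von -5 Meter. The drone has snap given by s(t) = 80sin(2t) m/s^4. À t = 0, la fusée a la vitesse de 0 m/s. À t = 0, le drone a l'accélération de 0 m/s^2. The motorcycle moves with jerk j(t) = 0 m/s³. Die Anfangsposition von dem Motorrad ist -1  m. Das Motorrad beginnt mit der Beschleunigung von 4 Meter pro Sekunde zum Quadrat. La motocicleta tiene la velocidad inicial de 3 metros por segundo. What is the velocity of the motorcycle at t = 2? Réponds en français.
Pour résoudre ceci, nous devons prendre 2 intégrales de notre équation du jerk j(t) = 0. En intégrant le jerk et en utilisant la condition initiale a(0) = 4, nous obtenons a(t) = 4. En intégrant l'accélération et en utilisant la condition initiale v(0) = 3, nous obtenons v(t) = 4·t + 3. Nous avons la vitesse v(t) = 4·t + 3. En substituant t = 2: v(2) = 11.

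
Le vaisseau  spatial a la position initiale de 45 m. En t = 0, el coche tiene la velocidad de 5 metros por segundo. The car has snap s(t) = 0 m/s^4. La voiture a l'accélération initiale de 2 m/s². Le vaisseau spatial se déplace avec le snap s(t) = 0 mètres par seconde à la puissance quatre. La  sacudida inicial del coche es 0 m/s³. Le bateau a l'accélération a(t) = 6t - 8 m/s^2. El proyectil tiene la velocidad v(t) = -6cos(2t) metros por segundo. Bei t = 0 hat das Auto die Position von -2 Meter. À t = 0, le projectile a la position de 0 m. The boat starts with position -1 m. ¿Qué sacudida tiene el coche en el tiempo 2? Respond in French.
En partant du snap s(t) = 0, nous prenons 1 primitive. En intégrant le snap et en utilisant la condition initiale j(0) = 0, nous obtenons j(t) = 0. En utilisant j(t) = 0 et en substituant t = 2, nous trouvons j = 0.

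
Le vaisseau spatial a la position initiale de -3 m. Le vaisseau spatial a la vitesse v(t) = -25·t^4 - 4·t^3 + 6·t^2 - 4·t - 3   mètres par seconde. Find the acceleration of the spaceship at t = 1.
Starting from velocity v(t) = -25·t^4 - 4·t^3 + 6·t^2 - 4·t - 3, we take 1 derivative. The derivative of velocity gives acceleration: a(t) = -100·t^3 - 12·t^2 + 12·t - 4. From the given acceleration equation a(t) = -100·t^3 - 12·t^2 + 12·t - 4, we substitute t = 1 to get a = -104.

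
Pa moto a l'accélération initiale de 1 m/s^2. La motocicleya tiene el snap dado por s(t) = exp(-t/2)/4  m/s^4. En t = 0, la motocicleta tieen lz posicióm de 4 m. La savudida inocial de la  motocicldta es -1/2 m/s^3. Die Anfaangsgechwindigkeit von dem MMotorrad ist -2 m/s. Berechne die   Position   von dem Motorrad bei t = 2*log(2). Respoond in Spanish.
Para resolver esto, necesitamos tomar 4 antiderivadas de nuestra ecuación del snap s(t) = exp(-t/2)/4. Integrando el snap y usando la condición inicial j(0) = -1/2, obtenemos j(t) = -exp(-t/2)/2. Integrando la sacudida y usando la condición inicial a(0) = 1, obtenemos a(t) = exp(-t/2). La antiderivada de la aceleración es la velocidad. Usando v(0) = -2, obtenemos v(t) = -2·exp(-t/2). Integrando la velocidad y usando la condición inicial x(0) = 4, obtenemos x(t) = 4·exp(-t/2). Usando x(t) = 4·exp(-t/2) y sustituyendo t = 2*log(2), encontramos x = 2.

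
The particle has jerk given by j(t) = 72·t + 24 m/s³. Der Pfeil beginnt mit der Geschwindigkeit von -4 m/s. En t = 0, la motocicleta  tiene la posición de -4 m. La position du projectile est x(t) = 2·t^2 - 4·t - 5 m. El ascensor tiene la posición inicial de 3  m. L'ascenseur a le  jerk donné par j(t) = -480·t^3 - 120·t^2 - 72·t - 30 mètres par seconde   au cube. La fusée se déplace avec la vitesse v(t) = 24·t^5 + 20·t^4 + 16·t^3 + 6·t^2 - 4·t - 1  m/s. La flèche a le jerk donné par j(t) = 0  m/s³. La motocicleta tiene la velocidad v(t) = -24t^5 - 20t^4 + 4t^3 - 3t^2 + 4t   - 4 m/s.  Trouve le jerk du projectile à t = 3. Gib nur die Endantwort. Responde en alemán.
Bei t = 3, j = 0.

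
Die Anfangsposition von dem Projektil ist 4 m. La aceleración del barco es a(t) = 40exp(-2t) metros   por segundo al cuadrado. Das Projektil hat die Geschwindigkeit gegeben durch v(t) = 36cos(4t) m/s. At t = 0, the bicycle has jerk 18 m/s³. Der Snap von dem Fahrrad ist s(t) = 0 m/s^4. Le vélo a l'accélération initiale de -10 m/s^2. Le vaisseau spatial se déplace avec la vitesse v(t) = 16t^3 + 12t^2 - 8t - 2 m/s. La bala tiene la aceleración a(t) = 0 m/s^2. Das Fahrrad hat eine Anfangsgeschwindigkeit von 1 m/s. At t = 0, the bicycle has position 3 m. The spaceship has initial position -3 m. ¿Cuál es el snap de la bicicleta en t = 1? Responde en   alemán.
Wir haben den Snap s(t) = 0. Durch Einsetzen von t = 1: s(1) = 0.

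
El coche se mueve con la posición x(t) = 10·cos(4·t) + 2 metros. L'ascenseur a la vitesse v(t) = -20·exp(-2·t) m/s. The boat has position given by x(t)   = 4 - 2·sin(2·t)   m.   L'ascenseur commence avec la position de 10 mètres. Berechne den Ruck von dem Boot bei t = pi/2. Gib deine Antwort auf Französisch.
Nous devons dériver notre équation de la position x(t) = 4 - 2·sin(2·t) 3 fois. En prenant d/dt de x(t), nous trouvons v(t) = -4·cos(2·t). En prenant d/dt de v(t), nous trouvons a(t) = 8·sin(2·t). La dérivée de l'accélération donne le jerk: j(t) = 16·cos(2·t). Nous avons le jerk j(t) = 16·cos(2·t). En substituant t = pi/2: j(pi/2) = -16.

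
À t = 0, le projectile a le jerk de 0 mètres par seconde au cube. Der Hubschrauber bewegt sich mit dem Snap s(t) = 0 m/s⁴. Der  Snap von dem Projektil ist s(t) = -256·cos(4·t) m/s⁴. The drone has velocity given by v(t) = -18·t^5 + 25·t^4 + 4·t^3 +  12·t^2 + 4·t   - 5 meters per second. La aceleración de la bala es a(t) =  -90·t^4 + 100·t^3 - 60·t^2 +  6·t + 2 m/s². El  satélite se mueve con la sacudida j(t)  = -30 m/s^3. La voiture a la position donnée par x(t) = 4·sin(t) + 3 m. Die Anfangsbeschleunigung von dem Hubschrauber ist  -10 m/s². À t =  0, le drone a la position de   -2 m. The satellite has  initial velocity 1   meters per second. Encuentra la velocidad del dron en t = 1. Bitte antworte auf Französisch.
En utilisant v(t) = -18·t^5 + 25·t^4 + 4·t^3 + 12·t^2 + 4·t - 5 et en substituant t = 1, nous trouvons v = 22.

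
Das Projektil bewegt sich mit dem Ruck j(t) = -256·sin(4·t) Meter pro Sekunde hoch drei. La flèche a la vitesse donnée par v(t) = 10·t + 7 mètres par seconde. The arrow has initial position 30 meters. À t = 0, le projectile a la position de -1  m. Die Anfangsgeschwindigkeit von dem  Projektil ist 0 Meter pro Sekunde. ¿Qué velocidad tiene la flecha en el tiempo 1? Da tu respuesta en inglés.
Using v(t) = 10·t + 7 and substituting t = 1, we find v = 17.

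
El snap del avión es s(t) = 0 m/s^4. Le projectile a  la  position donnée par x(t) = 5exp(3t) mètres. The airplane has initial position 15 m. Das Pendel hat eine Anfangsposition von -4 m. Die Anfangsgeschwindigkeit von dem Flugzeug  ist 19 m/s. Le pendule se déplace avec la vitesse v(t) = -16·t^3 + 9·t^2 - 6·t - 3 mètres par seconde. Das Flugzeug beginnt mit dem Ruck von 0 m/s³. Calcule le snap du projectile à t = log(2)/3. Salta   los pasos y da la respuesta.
À t = log(2)/3, s = 810.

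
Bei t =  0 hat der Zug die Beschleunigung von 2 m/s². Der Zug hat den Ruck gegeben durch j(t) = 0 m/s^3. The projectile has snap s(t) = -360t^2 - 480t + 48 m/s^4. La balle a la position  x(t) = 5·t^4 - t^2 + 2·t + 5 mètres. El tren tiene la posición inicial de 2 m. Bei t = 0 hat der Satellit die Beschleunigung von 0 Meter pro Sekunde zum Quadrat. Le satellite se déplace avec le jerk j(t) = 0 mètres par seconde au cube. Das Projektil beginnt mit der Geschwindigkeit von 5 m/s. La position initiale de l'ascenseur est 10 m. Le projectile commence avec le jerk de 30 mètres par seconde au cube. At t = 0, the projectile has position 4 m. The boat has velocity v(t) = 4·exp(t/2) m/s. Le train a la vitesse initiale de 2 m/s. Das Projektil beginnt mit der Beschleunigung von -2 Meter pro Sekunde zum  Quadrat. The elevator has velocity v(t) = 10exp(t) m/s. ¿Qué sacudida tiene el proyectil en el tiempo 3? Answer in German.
Ausgehend von dem Snap s(t) = -360·t^2 - 480·t + 48, nehmen wir 1 Integral. Das Integral von dem Snap, mit j(0) = 30, ergibt den Ruck: j(t) = -120·t^3 - 240·t^2 + 48·t + 30. Mit j(t) = -120·t^3 - 240·t^2 + 48·t + 30 und Einsetzen von t = 3, finden wir j = -5226.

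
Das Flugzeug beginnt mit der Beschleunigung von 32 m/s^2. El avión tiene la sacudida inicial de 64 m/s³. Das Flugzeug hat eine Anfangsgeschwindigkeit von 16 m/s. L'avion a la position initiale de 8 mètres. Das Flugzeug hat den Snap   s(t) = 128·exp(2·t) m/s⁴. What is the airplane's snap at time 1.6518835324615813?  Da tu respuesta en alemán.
Aus der Gleichung für den Snap s(t) = 128·exp(2·t), setzen wir t = 1.6518835324615813 ein und erhalten s = 3483.51572585247.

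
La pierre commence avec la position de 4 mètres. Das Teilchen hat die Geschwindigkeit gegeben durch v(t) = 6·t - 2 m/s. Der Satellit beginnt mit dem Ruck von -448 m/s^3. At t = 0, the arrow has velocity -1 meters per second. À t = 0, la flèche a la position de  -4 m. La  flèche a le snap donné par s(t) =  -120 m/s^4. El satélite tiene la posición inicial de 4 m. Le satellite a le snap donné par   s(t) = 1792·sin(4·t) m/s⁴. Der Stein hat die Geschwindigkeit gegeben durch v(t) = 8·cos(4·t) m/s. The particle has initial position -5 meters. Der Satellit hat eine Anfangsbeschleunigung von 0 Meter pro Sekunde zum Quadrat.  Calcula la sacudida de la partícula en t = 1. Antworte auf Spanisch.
Debemos derivar nuestra ecuación de la velocidad v(t) = 6·t - 2 2 veces. Derivando la velocidad, obtenemos la aceleración: a(t) = 6. Tomando d/dt de a(t), encontramos j(t) = 0. De la ecuación de la sacudida j(t) = 0, sustituimos t = 1 para obtener j = 0.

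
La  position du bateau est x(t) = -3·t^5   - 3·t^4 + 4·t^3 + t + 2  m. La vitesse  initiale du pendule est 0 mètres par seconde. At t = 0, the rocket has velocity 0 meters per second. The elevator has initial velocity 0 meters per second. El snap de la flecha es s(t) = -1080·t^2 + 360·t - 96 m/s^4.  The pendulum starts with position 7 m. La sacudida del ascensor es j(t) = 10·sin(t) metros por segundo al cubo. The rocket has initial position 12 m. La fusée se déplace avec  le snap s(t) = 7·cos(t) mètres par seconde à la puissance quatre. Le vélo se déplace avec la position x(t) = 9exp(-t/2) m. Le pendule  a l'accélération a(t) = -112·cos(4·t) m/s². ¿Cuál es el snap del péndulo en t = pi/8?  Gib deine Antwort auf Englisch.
We must differentiate our acceleration equation a(t) = -112·cos(4·t) 2 times. Differentiating acceleration, we get jerk: j(t) = 448·sin(4·t). Taking d/dt of j(t), we find s(t) = 1792·cos(4·t). Using s(t) = 1792·cos(4·t) and substituting t = pi/8, we find s = 0.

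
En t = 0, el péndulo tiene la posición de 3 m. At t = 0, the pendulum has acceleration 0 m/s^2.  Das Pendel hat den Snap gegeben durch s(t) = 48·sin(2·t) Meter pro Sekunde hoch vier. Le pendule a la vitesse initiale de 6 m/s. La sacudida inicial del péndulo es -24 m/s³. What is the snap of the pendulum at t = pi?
We have snap s(t) = 48·sin(2·t). Substituting t = pi: s(pi) = 0.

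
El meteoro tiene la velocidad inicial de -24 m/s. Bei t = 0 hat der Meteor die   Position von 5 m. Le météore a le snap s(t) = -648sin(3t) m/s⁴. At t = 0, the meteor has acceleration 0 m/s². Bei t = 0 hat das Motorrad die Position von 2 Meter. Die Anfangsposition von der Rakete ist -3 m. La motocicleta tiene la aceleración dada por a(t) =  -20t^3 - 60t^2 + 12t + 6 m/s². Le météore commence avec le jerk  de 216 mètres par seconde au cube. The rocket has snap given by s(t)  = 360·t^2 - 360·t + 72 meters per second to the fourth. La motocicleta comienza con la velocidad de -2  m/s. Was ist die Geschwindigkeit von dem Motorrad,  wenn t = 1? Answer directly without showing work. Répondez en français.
La vitesse à t = 1 est v = -15.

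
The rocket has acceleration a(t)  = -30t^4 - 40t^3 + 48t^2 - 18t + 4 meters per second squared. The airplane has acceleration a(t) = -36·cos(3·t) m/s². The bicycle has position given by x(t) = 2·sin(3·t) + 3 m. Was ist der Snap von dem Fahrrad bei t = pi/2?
Wir müssen unsere Gleichung für die Position x(t) = 2·sin(3·t) + 3 4-mal ableiten. Mit d/dt von x(t) finden wir v(t) = 6·cos(3·t). Die Ableitung von der Geschwindigkeit ergibt die Beschleunigung: a(t) = -18·sin(3·t). Mit d/dt von a(t) finden wir j(t) = -54·cos(3·t). Durch Ableiten von dem Ruck erhalten wir den Snap: s(t) = 162·sin(3·t). Wir haben den Snap s(t) = 162·sin(3·t). Durch Einsetzen von t = pi/2: s(pi/2) = -162.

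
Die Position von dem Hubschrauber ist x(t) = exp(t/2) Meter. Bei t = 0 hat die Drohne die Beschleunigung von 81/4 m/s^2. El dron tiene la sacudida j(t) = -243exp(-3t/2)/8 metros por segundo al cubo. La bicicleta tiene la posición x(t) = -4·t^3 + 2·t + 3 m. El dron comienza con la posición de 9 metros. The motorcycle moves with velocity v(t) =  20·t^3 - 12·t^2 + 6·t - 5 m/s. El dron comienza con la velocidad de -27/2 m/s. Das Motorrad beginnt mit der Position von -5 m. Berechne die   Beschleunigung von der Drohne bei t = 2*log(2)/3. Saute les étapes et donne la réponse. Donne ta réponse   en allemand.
Die Antwort ist 81/8.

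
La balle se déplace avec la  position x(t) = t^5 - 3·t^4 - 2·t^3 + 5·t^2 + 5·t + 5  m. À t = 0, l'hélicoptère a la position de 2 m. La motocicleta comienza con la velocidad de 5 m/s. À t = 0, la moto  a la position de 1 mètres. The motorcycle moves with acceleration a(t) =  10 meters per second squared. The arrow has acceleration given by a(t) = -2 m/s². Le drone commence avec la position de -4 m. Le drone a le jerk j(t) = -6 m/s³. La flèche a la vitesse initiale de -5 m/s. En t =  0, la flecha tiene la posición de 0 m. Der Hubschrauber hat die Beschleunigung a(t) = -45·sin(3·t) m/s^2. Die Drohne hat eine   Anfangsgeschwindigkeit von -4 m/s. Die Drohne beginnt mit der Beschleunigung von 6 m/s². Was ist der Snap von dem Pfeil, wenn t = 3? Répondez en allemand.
Wir müssen unsere Gleichung für die Beschleunigung a(t) = -2 2-mal ableiten. Durch Ableiten von der Beschleunigung erhalten wir den Ruck: j(t) = 0. Durch Ableiten von dem Ruck erhalten wir den Snap: s(t) = 0. Mit s(t) = 0 und Einsetzen von t = 3, finden wir s = 0.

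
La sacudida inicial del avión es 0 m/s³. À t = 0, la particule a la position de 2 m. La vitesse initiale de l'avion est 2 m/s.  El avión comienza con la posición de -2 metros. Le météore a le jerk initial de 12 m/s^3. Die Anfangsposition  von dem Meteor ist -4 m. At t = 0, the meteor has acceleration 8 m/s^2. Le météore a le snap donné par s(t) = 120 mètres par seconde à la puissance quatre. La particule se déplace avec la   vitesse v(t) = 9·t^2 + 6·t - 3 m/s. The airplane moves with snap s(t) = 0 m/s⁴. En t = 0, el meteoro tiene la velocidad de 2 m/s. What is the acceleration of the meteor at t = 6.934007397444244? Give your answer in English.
We must find the integral of our snap equation s(t) = 120 2 times. The integral of snap is jerk. Using j(0) = 12, we get j(t) = 120·t + 12. The integral of jerk, with a(0) = 8, gives acceleration: a(t) = 60·t^2 + 12·t + 8. We have acceleration a(t) = 60·t^2 + 12·t + 8. Substituting t = 6.934007397444244: a(6.934007397444244) = 2976.03560403802.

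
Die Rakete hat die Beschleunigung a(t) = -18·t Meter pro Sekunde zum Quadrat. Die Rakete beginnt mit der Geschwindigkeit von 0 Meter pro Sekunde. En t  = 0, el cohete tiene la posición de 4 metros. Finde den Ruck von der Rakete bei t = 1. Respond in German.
Um dies zu lösen, müssen wir 1 Ableitung unserer Gleichung für die Beschleunigung a(t) = -18·t nehmen. Die Ableitung von der Beschleunigung ergibt den Ruck: j(t) = -18. Mit j(t) = -18 und Einsetzen von t = 1, finden wir j = -18.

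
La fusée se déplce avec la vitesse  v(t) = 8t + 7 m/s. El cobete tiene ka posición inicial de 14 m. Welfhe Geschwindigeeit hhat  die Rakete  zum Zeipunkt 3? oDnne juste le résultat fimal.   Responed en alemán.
Die Antwort ist 31.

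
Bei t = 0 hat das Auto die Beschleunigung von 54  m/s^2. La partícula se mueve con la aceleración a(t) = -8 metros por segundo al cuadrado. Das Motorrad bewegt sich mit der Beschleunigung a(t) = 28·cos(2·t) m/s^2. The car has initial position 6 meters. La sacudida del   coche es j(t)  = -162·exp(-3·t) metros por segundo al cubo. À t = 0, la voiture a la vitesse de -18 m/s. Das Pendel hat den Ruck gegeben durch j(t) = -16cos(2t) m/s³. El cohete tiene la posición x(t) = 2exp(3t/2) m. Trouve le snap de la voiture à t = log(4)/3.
Nous devons dériver notre équation du jerk j(t) = -162·exp(-3·t) 1 fois. En prenant d/dt de j(t), nous trouvons s(t) = 486·exp(-3·t). De l'équation du snap s(t) = 486·exp(-3·t), nous substituons t = log(4)/3 pour obtenir s = 243/2.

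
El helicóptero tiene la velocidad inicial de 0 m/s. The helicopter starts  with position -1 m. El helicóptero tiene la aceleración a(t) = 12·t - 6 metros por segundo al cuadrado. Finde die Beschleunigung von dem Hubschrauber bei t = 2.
Aus der Gleichung für die Beschleunigung a(t) = 12·t - 6, setzen wir t = 2 ein und erhalten a = 18.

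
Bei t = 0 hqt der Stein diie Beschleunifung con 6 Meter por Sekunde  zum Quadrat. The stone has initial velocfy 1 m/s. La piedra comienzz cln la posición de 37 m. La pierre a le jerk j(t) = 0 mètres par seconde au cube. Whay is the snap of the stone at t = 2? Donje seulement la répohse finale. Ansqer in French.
La réponse est 0.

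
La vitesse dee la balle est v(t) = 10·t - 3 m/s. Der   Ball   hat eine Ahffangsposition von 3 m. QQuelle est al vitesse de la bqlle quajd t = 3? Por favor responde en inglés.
We have velocity v(t) = 10·t - 3. Substituting t = 3: v(3) = 27.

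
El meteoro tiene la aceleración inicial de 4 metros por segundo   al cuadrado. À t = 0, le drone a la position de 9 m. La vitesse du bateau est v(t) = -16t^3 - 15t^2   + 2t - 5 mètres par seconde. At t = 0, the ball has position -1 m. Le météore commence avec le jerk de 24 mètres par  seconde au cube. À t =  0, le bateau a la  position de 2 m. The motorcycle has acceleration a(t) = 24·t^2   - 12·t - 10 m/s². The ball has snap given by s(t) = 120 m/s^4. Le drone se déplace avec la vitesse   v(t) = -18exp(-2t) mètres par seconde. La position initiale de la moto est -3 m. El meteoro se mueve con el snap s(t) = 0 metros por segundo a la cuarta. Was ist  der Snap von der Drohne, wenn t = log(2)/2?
Um dies zu lösen, müssen wir 3 Ableitungen unserer Gleichung für die Geschwindigkeit v(t) = -18·exp(-2·t) nehmen. Die Ableitung von der Geschwindigkeit ergibt die Beschleunigung: a(t) = 36·exp(-2·t). Die Ableitung von der Beschleunigung ergibt den Ruck: j(t) = -72·exp(-2·t). Die Ableitung von dem Ruck ergibt den Snap: s(t) = 144·exp(-2·t). Mit s(t) = 144·exp(-2·t) und Einsetzen von t = log(2)/2, finden wir s = 72.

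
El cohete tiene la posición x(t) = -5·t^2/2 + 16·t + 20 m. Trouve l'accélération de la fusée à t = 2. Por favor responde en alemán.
Um dies zu lösen, müssen wir 2 Ableitungen unserer Gleichung für die Position x(t) = -5·t^2/2 + 16·t + 20 nehmen. Mit d/dt von x(t) finden wir v(t) = 16 - 5·t. Mit d/dt von v(t) finden wir a(t) = -5. Aus der Gleichung für die Beschleunigung a(t) = -5, setzen wir t = 2 ein und erhalten a = -5.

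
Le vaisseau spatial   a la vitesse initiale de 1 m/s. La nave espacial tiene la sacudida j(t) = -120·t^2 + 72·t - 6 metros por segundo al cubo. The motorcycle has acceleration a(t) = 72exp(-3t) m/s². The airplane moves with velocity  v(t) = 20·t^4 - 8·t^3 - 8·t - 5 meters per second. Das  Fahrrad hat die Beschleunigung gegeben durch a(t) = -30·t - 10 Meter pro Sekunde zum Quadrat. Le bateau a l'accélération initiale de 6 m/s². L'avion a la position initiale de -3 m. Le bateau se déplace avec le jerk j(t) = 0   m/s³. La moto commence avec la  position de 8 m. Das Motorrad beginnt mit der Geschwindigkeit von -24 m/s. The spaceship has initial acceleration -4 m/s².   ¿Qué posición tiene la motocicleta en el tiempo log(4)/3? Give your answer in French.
Nous devons trouver la primitive de notre équation de l'accélération a(t) = 72·exp(-3·t) 2 fois. La primitive de l'accélération, avec v(0) = -24, donne la vitesse: v(t) = -24·exp(-3·t). La primitive de la vitesse est la position. En utilisant x(0) = 8, nous obtenons x(t) = 8·exp(-3·t). Nous avons la position x(t) = 8·exp(-3·t). En substituant t = log(4)/3: x(log(4)/3) = 2.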